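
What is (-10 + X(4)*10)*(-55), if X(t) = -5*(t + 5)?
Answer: 25300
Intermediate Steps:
X(t) = -25 - 5*t (X(t) = -5*(5 + t) = -25 - 5*t)
(-10 + X(4)*10)*(-55) = (-10 + (-25 - 5*4)*10)*(-55) = (-10 + (-25 - 20)*10)*(-55) = (-10 - 45*10)*(-55) = (-10 - 450)*(-55) = -460*(-55) = 25300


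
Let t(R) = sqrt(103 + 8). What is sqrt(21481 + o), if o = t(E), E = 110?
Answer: sqrt(21481 + sqrt(111)) ≈ 146.60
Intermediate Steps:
t(R) = sqrt(111)
o = sqrt(111) ≈ 10.536
sqrt(21481 + o) = sqrt(21481 + sqrt(111))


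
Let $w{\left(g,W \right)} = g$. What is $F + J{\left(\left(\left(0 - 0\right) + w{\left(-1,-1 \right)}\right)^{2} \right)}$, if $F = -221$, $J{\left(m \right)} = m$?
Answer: $-220$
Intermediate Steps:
$F + J{\left(\left(\left(0 - 0\right) + w{\left(-1,-1 \right)}\right)^{2} \right)} = -221 + \left(\left(0 - 0\right) - 1\right)^{2} = -221 + \left(\left(0 + 0\right) - 1\right)^{2} = -221 + \left(0 - 1\right)^{2} = -221 + \left(-1\right)^{2} = -221 + 1 = -220$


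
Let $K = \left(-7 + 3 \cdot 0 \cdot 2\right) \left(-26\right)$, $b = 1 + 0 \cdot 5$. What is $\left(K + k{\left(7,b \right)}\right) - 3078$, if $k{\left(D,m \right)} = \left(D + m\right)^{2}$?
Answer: $-2832$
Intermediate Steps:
$b = 1$ ($b = 1 + 0 = 1$)
$K = 182$ ($K = \left(-7 + 0 \cdot 2\right) \left(-26\right) = \left(-7 + 0\right) \left(-26\right) = \left(-7\right) \left(-26\right) = 182$)
$\left(K + k{\left(7,b \right)}\right) - 3078 = \left(182 + \left(7 + 1\right)^{2}\right) - 3078 = \left(182 + 8^{2}\right) - 3078 = \left(182 + 64\right) - 3078 = 246 - 3078 = -2832$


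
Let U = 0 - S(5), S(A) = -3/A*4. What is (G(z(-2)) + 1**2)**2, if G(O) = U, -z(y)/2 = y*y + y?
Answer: 289/25 ≈ 11.560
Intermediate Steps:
z(y) = -2*y - 2*y**2 (z(y) = -2*(y*y + y) = -2*(y**2 + y) = -2*(y + y**2) = -2*y - 2*y**2)
S(A) = -12/A
U = 12/5 (U = 0 - (-12)/5 = 0 - 1*(-12/5) = 0 + 12/5 = 12/5 ≈ 2.4000)
G(O) = 12/5
(G(z(-2)) + 1**2)**2 = (12/5 + 1**2)**2 = (12/5 + 1)**2 = (17/5)**2 = 289/25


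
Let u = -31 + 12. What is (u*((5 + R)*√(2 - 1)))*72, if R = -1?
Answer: -5472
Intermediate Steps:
u = -19
(u*((5 + R)*√(2 - 1)))*72 = -19*(5 - 1)*√(2 - 1)*72 = -76*√1*72 = -76*72 = -5472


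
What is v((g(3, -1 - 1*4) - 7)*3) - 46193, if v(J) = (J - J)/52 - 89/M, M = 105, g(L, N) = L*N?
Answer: -4850354/105 ≈ -46194.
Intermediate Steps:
v(J) = -89/105 (v(J) = (J - J)/52 - 89/105 = 0*(1/52) - 89*1/105 = 0 - 89/105 = -89/105)
v((g(3, -1 - 1*4) - 7)*3) - 46193 = -89/105 - 46193 = -4850354/105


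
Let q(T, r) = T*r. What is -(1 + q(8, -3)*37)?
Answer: 887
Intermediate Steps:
-(1 + q(8, -3)*37) = -(1 + (8*(-3))*37) = -(1 - 24*37) = -(1 - 888) = -1*(-887) = 887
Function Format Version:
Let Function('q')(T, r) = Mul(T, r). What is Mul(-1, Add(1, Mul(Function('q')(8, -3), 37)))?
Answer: 887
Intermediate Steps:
Mul(-1, Add(1, Mul(Function('q')(8, -3), 37))) = Mul(-1, Add(1, Mul(Mul(8, -3), 37))) = Mul(-1, Add(1, Mul(-24, 37))) = Mul(-1, Add(1, -888)) = Mul(-1, -887) = 887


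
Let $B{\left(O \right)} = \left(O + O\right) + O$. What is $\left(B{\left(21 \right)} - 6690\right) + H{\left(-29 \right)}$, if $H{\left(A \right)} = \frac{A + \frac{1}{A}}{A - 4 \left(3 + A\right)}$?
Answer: $- \frac{14414567}{2175} \approx -6627.4$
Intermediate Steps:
$H{\left(A \right)} = \frac{A + \frac{1}{A}}{-12 - 3 A}$ ($H{\left(A \right)} = \frac{A + \frac{1}{A}}{A - \left(12 + 4 A\right)} = \frac{A + \frac{1}{A}}{-12 - 3 A}$)
$B{\left(O \right)} = 3 O$ ($B{\left(O \right)} = 2 O + O = 3 O$)
$\left(B{\left(21 \right)} - 6690\right) + H{\left(-29 \right)} = \left(3 \cdot 21 - 6690\right) + \frac{-1 - \left(-29\right)^{2}}{3 \left(-29\right) \left(4 - 29\right)} = \left(63 - 6690\right) + \frac{1}{3} \left(- \frac{1}{29}\right) \frac{1}{-25} \left(-1 - 841\right) = -6627 + \frac{1}{3} \left(- \frac{1}{29}\right) \left(- \frac{1}{25}\right) \left(-1 - 841\right) = -6627 + \frac{1}{3} \left(- \frac{1}{29}\right) \left(- \frac{1}{25}\right) \left(-842\right) = -6627 - \frac{842}{2175} = - \frac{14414567}{2175}$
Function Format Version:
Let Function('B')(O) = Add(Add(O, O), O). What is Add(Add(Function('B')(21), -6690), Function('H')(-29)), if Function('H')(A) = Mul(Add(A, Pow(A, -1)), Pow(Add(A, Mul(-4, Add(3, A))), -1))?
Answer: Rational(-14414567, 2175) ≈ -6627.4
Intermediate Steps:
Function('H')(A) = Mul(Pow(Add(-12, Mul(-3, A)), -1), Add(A, Pow(A, -1))) (Function('H')(A) = Mul(Add(A, Pow(A, -1)), Pow(Add(A, Add(-12, Mul(-4, A))), -1)) = Mul(Add(A, Pow(A, -1)), Pow(Add(-12, Mul(-3, A)), -1)) = Mul(Pow(Add(-12, Mul(-3, A)), -1), Add(A, Pow(A, -1))))
Function('B')(O) = Mul(3, O) (Function('B')(O) = Add(Mul(2, O), O) = Mul(3, O))
Add(Add(Function('B')(21), -6690), Function('H')(-29)) = Add(Add(Mul(3, 21), -6690), Mul(Rational(1, 3), Pow(-29, -1), Pow(Add(4, -29), -1), Add(-1, Mul(-1, Pow(-29, 2))))) = Add(Add(63, -6690), Mul(Rational(1, 3), Rational(-1, 29), Pow(-25, -1), Add(-1, Mul(-1, 841)))) = Add(-6627, Mul(Rational(1, 3), Rational(-1, 29), Rational(-1, 25), Add(-1, -841))) = Add(-6627, Mul(Rational(1, 3), Rational(-1, 29), Rational(-1, 25), -842)) = Add(-6627, Rational(-842, 2175)) = Rational(-14414567, 2175)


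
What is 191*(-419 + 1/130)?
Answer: -10403579/130 ≈ -80028.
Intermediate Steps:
191*(-419 + 1/130) = 191*(-54469/130) = -10403579/130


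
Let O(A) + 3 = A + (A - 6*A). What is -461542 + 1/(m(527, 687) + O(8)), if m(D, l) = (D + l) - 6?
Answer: -541388765/1173 ≈ -4.6154e+5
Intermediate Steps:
m(D, l) = -6 + D + l
O(A) = -3 - 4*A (O(A) = -3 + (A + (A - 6*A)) = -3 + (A - 5*A) = -3 - 4*A)
-461542 + 1/(m(527, 687) + O(8)) = -461542 + 1/((-6 + 527 + 687) + (-3 - 4*8)) = -461542 + 1/(1208 + (-3 - 32)) = -461542 + 1/(1208 - 35) = -461542 + 1/1173 = -541388765/1173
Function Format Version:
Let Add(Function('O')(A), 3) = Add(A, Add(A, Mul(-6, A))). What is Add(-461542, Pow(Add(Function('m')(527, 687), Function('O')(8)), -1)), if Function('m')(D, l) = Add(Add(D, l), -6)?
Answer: Rational(-541388765, 1173) ≈ -4.6154e+5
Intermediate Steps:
Function('m')(D, l) = Add(-6, D, l)
Function('O')(A) = Add(-3, Mul(-4, A)) (Function('O')(A) = Add(-3, Add(A, Add(A, Mul(-6, A)))) = Add(-3, Add(A, Mul(-5, A))) = Add(-3, Mul(-4, A)))
Add(-461542, Pow(Add(Function('m')(527, 687), Function('O')(8)), -1)) = Add(-461542, Pow(Add(Add(-6, 527, 687), Add(-3, Mul(-4, 8))), -1)) = Add(-461542, Pow(Add(1208, Add(-3, -32)), -1)) = Add(-461542, Pow(Add(1208, -35), -1)) = Add(-461542, Pow(1173, -1)) = Add(-461542, Rational(1, 1173)) = Rational(-541388765, 1173)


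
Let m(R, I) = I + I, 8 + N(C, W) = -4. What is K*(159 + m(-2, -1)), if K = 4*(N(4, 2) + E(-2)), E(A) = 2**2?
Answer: -5024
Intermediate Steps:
N(C, W) = -12 (N(C, W) = -8 - 4 = -12)
E(A) = 4
m(R, I) = 2*I
K = -32 (K = 4*(-12 + 4) = 4*(-8) = -32)
K*(159 + m(-2, -1)) = -32*(159 + 2*(-1)) = -32*(159 - 2) = -32*157 = -5024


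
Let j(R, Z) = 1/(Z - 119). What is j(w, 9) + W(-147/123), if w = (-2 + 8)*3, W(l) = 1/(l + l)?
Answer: -1152/2695 ≈ -0.42746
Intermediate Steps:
W(l) = 1/(2*l)
w = 18 (w = 6*3 = 18)
j(R, Z) = 1/(-119 + Z)
j(w, 9) + W(-147/123) = 1/(-119 + 9) + 1/(2*((-147/123))) = 1/(-110) + 1/(2*((-147*1/123))) = -1/110 + 1/(2*(-49/41)) = -1/110 + (½)*(-41/49) = -1/110 - 41/98 = -1152/2695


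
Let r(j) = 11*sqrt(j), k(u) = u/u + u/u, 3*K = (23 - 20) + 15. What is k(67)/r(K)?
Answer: sqrt(6)/33 ≈ 0.074227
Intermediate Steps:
K = 6 (K = ((23 - 20) + 15)/3 = (3 + 15)/3 = (1/3)*18 = 6)
k(u) = 2 (k(u) = 1 + 1 = 2)
k(67)/r(K) = 2/((11*sqrt(6))) = 2*(sqrt(6)/66) = sqrt(6)/33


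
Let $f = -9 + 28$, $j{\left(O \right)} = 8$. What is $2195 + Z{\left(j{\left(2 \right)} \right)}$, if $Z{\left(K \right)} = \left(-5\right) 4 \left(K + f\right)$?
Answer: $1655$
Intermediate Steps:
$f = 19$
$Z{\left(K \right)} = -380 - 20 K$ ($Z{\left(K \right)} = \left(-5\right) 4 \left(K + 19\right) = - 20 \left(19 + K\right) = -380 - 20 K$)
$2195 + Z{\left(j{\left(2 \right)} \right)} = 2195 - 540 = 1655$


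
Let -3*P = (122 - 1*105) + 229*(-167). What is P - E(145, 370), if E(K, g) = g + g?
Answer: 12002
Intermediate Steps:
E(K, g) = 2*g
P = 12742 (P = -((122 - 1*105) + 229*(-167))/3 = -((122 - 105) - 38243)/3 = -(17 - 38243)/3 = -1/3*(-38226) = 12742)
P - E(145, 370) = 12742 - 2*370 = 12742 - 1*740 = 12742 - 740 = 12002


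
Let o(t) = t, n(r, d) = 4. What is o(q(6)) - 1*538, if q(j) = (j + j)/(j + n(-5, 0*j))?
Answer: -2684/5 ≈ -536.80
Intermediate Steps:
q(j) = 2*j/(4 + j) (q(j) = (j + j)/(j + 4) = (2*j)/(4 + j) = 2*j/(4 + j))
o(q(6)) - 1*538 = 2*6/(4 + 6) - 1*538 = 2*6/10 - 538 = 2*6*(⅒) - 538 = 6/5 - 538 = -2684/5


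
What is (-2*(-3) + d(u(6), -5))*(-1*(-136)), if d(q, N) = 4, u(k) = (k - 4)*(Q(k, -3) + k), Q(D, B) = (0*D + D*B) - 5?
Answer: 1360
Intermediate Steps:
Q(D, B) = -5 + B*D (Q(D, B) = (0 + B*D) - 5 = B*D - 5 = -5 + B*D)
u(k) = (-5 - 2*k)*(-4 + k) (u(k) = (k - 4)*((-5 - 3*k) + k) = (-4 + k)*(-5 - 2*k) = (-5 - 2*k)*(-4 + k))
(-2*(-3) + d(u(6), -5))*(-1*(-136)) = (-2*(-3) + 4)*(-1*(-136)) = (6 + 4)*136 = 10*136 = 1360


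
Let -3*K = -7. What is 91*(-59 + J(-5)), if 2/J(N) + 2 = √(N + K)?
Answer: -27118/5 - 91*I*√6/5 ≈ -5423.6 - 44.581*I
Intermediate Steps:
K = 7/3 (K = -⅓*(-7) = 7/3 ≈ 2.3333)
J(N) = 2/(-2 + √(7/3 + N)) (J(N) = 2/(-2 + √(N + 7/3)) = 2/(-2 + √(7/3 + N)))
91*(-59 + J(-5)) = 91*(-59 + 6/(-6 + √3*√(7 + 3*(-5)))) = 91*(-59 + 6/(-6 + √3*√(7 - 15))) = 91*(-59 + 6/(-6 + √3*√(-8))) = 91*(-59 + 6/(-6 + √3*(2*I*√2))) = 91*(-59 + 6/(-6 + 2*I*√6)) = -5369 + 546/(-6 + 2*I*√6)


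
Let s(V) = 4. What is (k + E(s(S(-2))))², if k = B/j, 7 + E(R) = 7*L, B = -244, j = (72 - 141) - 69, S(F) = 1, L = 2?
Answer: 366025/4761 ≈ 76.880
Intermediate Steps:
j = -138 (j = -69 - 69 = -138)
E(R) = 7 (E(R) = -7 + 7*2 = -7 + 14 = 7)
k = 122/69 (k = -244/(-138) = -244*(-1/138) = 122/69 ≈ 1.7681)
(k + E(s(S(-2))))² = (122/69 + 7)² = (605/69)² = 366025/4761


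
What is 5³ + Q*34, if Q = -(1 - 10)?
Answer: 431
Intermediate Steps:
Q = 9 (Q = -1*(-9) = 9)
5³ + Q*34 = 5³ + 9*34 = 125 + 306 = 431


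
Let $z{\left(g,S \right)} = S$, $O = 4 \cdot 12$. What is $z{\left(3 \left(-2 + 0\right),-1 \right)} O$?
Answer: $-48$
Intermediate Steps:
$O = 48$
$z{\left(3 \left(-2 + 0\right),-1 \right)} O = \left(-1\right) 48 = -48$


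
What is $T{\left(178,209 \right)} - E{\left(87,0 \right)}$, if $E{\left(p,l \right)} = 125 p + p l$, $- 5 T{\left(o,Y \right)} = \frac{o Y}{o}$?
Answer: $- \frac{54584}{5} \approx -10917.0$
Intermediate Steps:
$T{\left(o,Y \right)} = - \frac{Y}{5}$ ($T{\left(o,Y \right)} = - \frac{o Y \frac{1}{o}}{5} = - \frac{Y o \frac{1}{o}}{5} = - \frac{Y}{5}$)
$E{\left(p,l \right)} = 125 p + l p$
$T{\left(178,209 \right)} - E{\left(87,0 \right)} = \left(- \frac{1}{5}\right) 209 - 87 \left(125 + 0\right) = - \frac{209}{5} - 87 \cdot 125 = - \frac{209}{5} - 10875 = - \frac{54584}{5}$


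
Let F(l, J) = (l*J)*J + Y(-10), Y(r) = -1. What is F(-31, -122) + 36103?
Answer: -425302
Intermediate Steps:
F(l, J) = -1 + l*J² (F(l, J) = (l*J)*J - 1 = (J*l)*J - 1 = l*J² - 1 = -1 + l*J²)
F(-31, -122) + 36103 = (-1 - 31*(-122)²) + 36103 = (-1 - 31*14884) + 36103 = (-1 - 461404) + 36103 = -461405 + 36103 = -425302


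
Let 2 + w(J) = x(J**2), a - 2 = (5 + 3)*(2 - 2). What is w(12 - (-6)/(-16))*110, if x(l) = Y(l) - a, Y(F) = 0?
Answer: -440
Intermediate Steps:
a = 2 (a = 2 + (5 + 3)*(2 - 2) = 2 + 8*0 = 2 + 0 = 2)
x(l) = -2 (x(l) = 0 - 1*2 = 0 - 2 = -2)
w(J) = -4 (w(J) = -2 - 2 = -4)
w(12 - (-6)/(-16))*110 = -4*110 = -440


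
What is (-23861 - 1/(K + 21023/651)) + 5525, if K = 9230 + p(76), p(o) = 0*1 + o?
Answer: -111468743595/6079229 ≈ -18336.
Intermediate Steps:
p(o) = o (p(o) = 0 + o = o)
K = 9306 (K = 9230 + 76 = 9306)
(-23861 - 1/(K + 21023/651)) + 5525 = (-23861 - 1/(9306 + 21023/651)) + 5525 = (-23861 - 1/6079229/651) + 5525 = (-23861 - 1*651/6079229) + 5525 = (-23861 - 651/6079229) + 5525 = -145056483820/6079229 + 5525 = -111468743595/6079229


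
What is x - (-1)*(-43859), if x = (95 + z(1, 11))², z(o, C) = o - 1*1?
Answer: -34834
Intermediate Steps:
z(o, C) = -1 + o (z(o, C) = o - 1 = -1 + o)
x = 9025 (x = (95 + (-1 + 1))² = (95 + 0)² = 95² = 9025)
x - (-1)*(-43859) = 9025 - (-1)*(-43859) = 9025 - 1*43859 = 9025 - 43859 = -34834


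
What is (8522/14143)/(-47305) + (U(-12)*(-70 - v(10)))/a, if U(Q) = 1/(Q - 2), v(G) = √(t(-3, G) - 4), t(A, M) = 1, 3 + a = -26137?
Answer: -713587631/3497712967220 - I*√3/365960 ≈ -0.00020402 - 4.7329e-6*I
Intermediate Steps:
a = -26140 (a = -3 - 26137 = -26140)
v(G) = I*√3 (v(G) = √(1 - 4) = √(-3) = I*√3)
U(Q) = 1/(-2 + Q)
(8522/14143)/(-47305) + (U(-12)*(-70 - v(10)))/a = (8522/14143)/(-47305) + ((-70 - I*√3)/(-2 - 12))/(-26140) = (8522*(1/14143))*(-1/47305) + ((-70 - I*√3)/(-14))*(-1/26140) = (8522/14143)*(-1/47305) - (-70 - I*√3)/14*(-1/26140) = -8522/669034615 + (5 + I*√3/14)*(-1/26140) = -8522/669034615 + (-1/5228 - I*√3/365960) = -713587631/3497712967220 - I*√3/365960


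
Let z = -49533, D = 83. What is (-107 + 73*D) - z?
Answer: 55485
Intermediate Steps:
(-107 + 73*D) - z = (-107 + 73*83) - 1*(-49533) = (-107 + 6059) + 49533 = 5952 + 49533 = 55485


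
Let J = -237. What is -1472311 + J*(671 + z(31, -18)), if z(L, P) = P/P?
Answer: -1631575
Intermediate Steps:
z(L, P) = 1
-1472311 + J*(671 + z(31, -18)) = -1472311 - 237*(671 + 1) = -1472311 - 237*672 = -1472311 - 159264 = -1631575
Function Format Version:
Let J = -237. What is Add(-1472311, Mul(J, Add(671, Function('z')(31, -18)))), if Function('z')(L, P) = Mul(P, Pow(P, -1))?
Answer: -1631575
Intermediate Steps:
Function('z')(L, P) = 1
Add(-1472311, Mul(J, Add(671, Function('z')(31, -18)))) = Add(-1472311, Mul(-237, Add(671, 1))) = Add(-1472311, Mul(-237, 672)) = Add(-1472311, -159264) = -1631575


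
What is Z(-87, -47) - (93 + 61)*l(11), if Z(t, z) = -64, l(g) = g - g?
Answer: -64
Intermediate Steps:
l(g) = 0
Z(-87, -47) - (93 + 61)*l(11) = -64 - (93 + 61)*0 = -64 - 154*0 = -64 - 1*0 = -64 + 0 = -64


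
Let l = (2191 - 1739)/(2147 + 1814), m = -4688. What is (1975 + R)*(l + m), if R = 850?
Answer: -52456622700/3961 ≈ -1.3243e+7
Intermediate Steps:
l = 452/3961 ≈ 0.11411
(1975 + R)*(l + m) = (1975 + 850)*(452/3961 - 4688) = 2825*(-18568716/3961) = -52456622700/3961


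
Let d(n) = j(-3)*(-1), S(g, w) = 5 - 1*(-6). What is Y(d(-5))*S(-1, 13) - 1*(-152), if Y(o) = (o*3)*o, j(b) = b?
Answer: 449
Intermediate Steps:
S(g, w) = 11 (S(g, w) = 5 + 6 = 11)
d(n) = 3 (d(n) = -3*(-1) = 3)
Y(o) = 3*o**2 (Y(o) = (3*o)*o = 3*o**2)
Y(d(-5))*S(-1, 13) - 1*(-152) = (3*3**2)*11 - 1*(-152) = (3*9)*11 + 152 = 27*11 + 152 = 297 + 152 = 449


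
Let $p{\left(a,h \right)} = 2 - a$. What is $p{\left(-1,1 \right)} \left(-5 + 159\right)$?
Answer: $462$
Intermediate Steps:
$p{\left(-1,1 \right)} \left(-5 + 159\right) = \left(2 - -1\right) \left(-5 + 159\right) = \left(2 + 1\right) 154 = 3 \cdot 154 = 462$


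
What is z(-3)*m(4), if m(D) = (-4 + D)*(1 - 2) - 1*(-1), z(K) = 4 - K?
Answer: 7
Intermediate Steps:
m(D) = 5 - D (m(D) = (-4 + D)*(-1) + 1 = (4 - D) + 1 = 5 - D)
z(-3)*m(4) = (4 - 1*(-3))*(5 - 1*4) = (4 + 3)*(5 - 4) = 7*1 = 7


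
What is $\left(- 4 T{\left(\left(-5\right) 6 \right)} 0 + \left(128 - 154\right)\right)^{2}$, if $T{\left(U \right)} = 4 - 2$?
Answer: $676$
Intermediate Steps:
$T{\left(U \right)} = 2$
$\left(- 4 T{\left(\left(-5\right) 6 \right)} 0 + \left(128 - 154\right)\right)^{2} = \left(\left(-4\right) 2 \cdot 0 + \left(128 - 154\right)\right)^{2} = \left(\left(-8\right) 0 - 26\right)^{2} = \left(0 - 26\right)^{2} = \left(-26\right)^{2} = 676$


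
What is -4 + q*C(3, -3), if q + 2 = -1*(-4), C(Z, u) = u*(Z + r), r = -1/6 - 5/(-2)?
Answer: -36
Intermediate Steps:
r = 7/3 (r = -1*⅙ - 5*(-½) = -⅙ + 5/2 = 7/3 ≈ 2.3333)
C(Z, u) = u*(7/3 + Z) (C(Z, u) = u*(Z + 7/3) = u*(7/3 + Z))
q = 2 (q = -2 - 1*(-4) = -2 + 4 = 2)
-4 + q*C(3, -3) = -4 + 2*((⅓)*(-3)*(7 + 3*3)) = -4 + 2*((⅓)*(-3)*(7 + 9)) = -4 + 2*((⅓)*(-3)*16) = -4 + 2*(-16) = -4 - 32 = -36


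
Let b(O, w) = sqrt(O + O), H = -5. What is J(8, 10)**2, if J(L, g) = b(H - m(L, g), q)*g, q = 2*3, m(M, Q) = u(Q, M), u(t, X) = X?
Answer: -2600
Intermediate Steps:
m(M, Q) = M
q = 6
b(O, w) = sqrt(2)*sqrt(O) (b(O, w) = sqrt(2*O) = sqrt(2)*sqrt(O))
J(L, g) = g*sqrt(2)*sqrt(-5 - L) (J(L, g) = (sqrt(2)*sqrt(-5 - L))*g = g*sqrt(2)*sqrt(-5 - L))
J(8, 10)**2 = (10*sqrt(-10 - 2*8))**2 = (10*sqrt(-10 - 16))**2 = (10*sqrt(-26))**2 = (10*(I*sqrt(26)))**2 = (10*I*sqrt(26))**2 = -2600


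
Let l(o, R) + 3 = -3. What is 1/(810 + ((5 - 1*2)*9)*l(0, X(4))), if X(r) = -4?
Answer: 1/648 ≈ 0.0015432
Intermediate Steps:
l(o, R) = -6 (l(o, R) = -3 - 3 = -6)
1/(810 + ((5 - 1*2)*9)*l(0, X(4))) = 1/(810 + ((5 - 1*2)*9)*(-6)) = 1/(810 + ((5 - 2)*9)*(-6)) = 1/(810 + (3*9)*(-6)) = 1/(810 + 27*(-6)) = 1/(810 - 162) = 1/648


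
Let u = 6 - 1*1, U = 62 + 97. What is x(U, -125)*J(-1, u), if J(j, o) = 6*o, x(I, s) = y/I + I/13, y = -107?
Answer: 238900/689 ≈ 346.73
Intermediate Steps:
U = 159
x(I, s) = -107/I + I/13
u = 5 (u = 6 - 1 = 5)
x(U, -125)*J(-1, u) = (-107/159 + (1/13)*159)*(6*5) = (-107*1/159 + 159/13)*30 = (-107/159 + 159/13)*30 = (23890/2067)*30 = 238900/689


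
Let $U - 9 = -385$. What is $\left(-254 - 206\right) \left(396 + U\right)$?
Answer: $-9200$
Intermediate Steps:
$U = -376$ ($U = 9 - 385 = -376$)
$\left(-254 - 206\right) \left(396 + U\right) = \left(-254 - 206\right) \left(396 - 376\right) = \left(-460\right) 20 = -9200$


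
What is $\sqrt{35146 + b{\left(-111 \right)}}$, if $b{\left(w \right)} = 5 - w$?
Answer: $3 \sqrt{3918} \approx 187.78$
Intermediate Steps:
$\sqrt{35146 + b{\left(-111 \right)}} = \sqrt{35146 + \left(5 - -111\right)} = \sqrt{35146 + \left(5 + 111\right)} = \sqrt{35146 + 116} = \sqrt{35262} = 3 \sqrt{3918}$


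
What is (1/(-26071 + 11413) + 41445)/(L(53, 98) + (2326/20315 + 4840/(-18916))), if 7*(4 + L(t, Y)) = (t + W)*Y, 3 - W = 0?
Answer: 58362380982834715/1098188116099032 ≈ 53.144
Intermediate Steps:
W = 3 (W = 3 - 1*0 = 3 + 0 = 3)
L(t, Y) = -4 + Y*(3 + t)/7 (L(t, Y) = -4 + ((t + 3)*Y)/7 = -4 + ((3 + t)*Y)/7 = -4 + (Y*(3 + t))/7 = -4 + Y*(3 + t)/7)
(1/(-26071 + 11413) + 41445)/(L(53, 98) + (2326/20315 + 4840/(-18916))) = (1/(-26071 + 11413) + 41445)/((-4 + (3/7)*98 + (⅐)*98*53) + (2326/20315 + 4840/(-18916))) = (1/(-14658) + 41445)/((-4 + 42 + 742) + (2326*(1/20315) + 4840*(-1/18916))) = (-1/14658 + 41445)/(780 + (2326/20315 - 1210/4729)) = 607500809/(14658*(780 - 13581496/96069635)) = 607500809/(14658*(74920733804/96069635)) = (607500809/14658)*(96069635/74920733804) = 58362380982834715/1098188116099032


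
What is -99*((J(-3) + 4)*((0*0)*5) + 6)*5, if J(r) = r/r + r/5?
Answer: -2970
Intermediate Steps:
J(r) = 1 + r/5 (J(r) = 1 + r*(⅕) = 1 + r/5)
-99*((J(-3) + 4)*((0*0)*5) + 6)*5 = -99*(((1 + (⅕)*(-3)) + 4)*((0*0)*5) + 6)*5 = -99*(((1 - ⅗) + 4)*(0*5) + 6)*5 = -99*((⅖ + 4)*0 + 6)*5 = -99*((22/5)*0 + 6)*5 = -99*(0 + 6)*5 = -99*6*5 = -594*5 = -2970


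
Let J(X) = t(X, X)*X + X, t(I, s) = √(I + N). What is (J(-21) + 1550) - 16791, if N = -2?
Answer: -15262 - 21*I*√23 ≈ -15262.0 - 100.71*I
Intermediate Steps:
t(I, s) = √(-2 + I) (t(I, s) = √(I - 2) = √(-2 + I))
J(X) = X + X*√(-2 + X) (J(X) = √(-2 + X)*X + X = X*√(-2 + X) + X = X + X*√(-2 + X))
(J(-21) + 1550) - 16791 = (-21*(1 + √(-2 - 21)) + 1550) - 16791 = (-21*(1 + √(-23)) + 1550) - 16791 = (-21*(1 + I*√23) + 1550) - 16791 = ((-21 - 21*I*√23) + 1550) - 16791 = (1529 - 21*I*√23) - 16791 = -15262 - 21*I*√23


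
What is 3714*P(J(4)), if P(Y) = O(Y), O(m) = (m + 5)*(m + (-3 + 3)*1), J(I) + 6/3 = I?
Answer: 51996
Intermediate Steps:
J(I) = -2 + I
O(m) = m*(5 + m) (O(m) = (5 + m)*(m + 0*1) = (5 + m)*(m + 0) = (5 + m)*m = m*(5 + m))
P(Y) = Y*(5 + Y)
3714*P(J(4)) = 3714*((-2 + 4)*(5 + (-2 + 4))) = 3714*(2*(5 + 2)) = 3714*(2*7) = 3714*14 = 51996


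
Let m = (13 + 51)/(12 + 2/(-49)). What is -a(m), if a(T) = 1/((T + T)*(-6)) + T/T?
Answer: -18523/18816 ≈ -0.98443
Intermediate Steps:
m = 1568/293 (m = 64/(12 + 2*(-1/49)) = 64/(12 - 2/49) = 64/(586/49) = 64*(49/586) = 1568/293 ≈ 5.3515)
a(T) = 1 - 1/(12*T) (a(T) = -⅙/(2*T) + 1 = (1/(2*T))*(-⅙) + 1 = -1/(12*T) + 1 = 1 - 1/(12*T))
-a(m) = -(-1/12 + 1568/293)/1568/293 = -293*18523/(1568*3516) = -1*18523/18816 = -18523/18816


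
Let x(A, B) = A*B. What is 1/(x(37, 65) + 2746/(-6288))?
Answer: 3144/7559947 ≈ 0.00041588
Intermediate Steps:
1/(x(37, 65) + 2746/(-6288)) = 1/(37*65 + 2746/(-6288)) = 1/(2405 + 2746*(-1/6288)) = 1/(2405 - 1373/3144) = 1/(7559947/3144) = 3144/7559947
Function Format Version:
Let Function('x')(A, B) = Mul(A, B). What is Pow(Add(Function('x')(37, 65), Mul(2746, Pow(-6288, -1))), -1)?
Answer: Rational(3144, 7559947) ≈ 0.00041588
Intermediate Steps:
Pow(Add(Function('x')(37, 65), Mul(2746, Pow(-6288, -1))), -1) = Pow(Add(Mul(37, 65), Mul(2746, Pow(-6288, -1))), -1) = Pow(Add(2405, Mul(2746, Rational(-1, 6288))), -1) = Pow(Add(2405, Rational(-1373, 3144)), -1) = Pow(Rational(7559947, 3144), -1) = Rational(3144, 7559947)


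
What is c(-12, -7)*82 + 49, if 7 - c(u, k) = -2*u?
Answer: -1345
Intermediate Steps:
c(u, k) = 7 + 2*u (c(u, k) = 7 - (-2)*u = 7 + 2*u)
c(-12, -7)*82 + 49 = (7 + 2*(-12))*82 + 49 = (7 - 24)*82 + 49 = -17*82 + 49 = -1394 + 49 = -1345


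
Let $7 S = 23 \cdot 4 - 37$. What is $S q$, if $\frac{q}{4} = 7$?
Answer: $220$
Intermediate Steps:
$q = 28$ ($q = 4 \cdot 7 = 28$)
$S = \frac{55}{7}$ ($S = \frac{23 \cdot 4 - 37}{7} = \frac{92 - 37}{7} = \frac{1}{7} \cdot 55 = \frac{55}{7} \approx 7.8571$)
$S q = \frac{55}{7} \cdot 28 = 220$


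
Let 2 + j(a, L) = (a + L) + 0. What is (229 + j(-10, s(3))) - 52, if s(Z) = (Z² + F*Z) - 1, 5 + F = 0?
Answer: 158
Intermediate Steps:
F = -5 (F = -5 + 0 = -5)
s(Z) = -1 + Z² - 5*Z (s(Z) = (Z² - 5*Z) - 1 = -1 + Z² - 5*Z)
j(a, L) = -2 + L + a (j(a, L) = -2 + ((a + L) + 0) = -2 + ((L + a) + 0) = -2 + (L + a) = -2 + L + a)
(229 + j(-10, s(3))) - 52 = (229 + (-2 + (-1 + 3² - 5*3) - 10)) - 52 = (229 + (-2 + (-1 + 9 - 15) - 10)) - 52 = (229 + (-2 - 7 - 10)) - 52 = (229 - 19) - 52 = 210 - 52 = 158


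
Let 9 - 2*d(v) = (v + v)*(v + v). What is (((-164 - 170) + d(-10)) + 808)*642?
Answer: 178797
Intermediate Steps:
d(v) = 9/2 - 2*v**2 (d(v) = 9/2 - (v + v)*(v + v)/2 = 9/2 - 2*v*2*v/2 = 9/2 - 2*v**2)
(((-164 - 170) + d(-10)) + 808)*642 = (((-164 - 170) + (9/2 - 2*(-10)**2)) + 808)*642 = ((-334 + (9/2 - 2*100)) + 808)*642 = ((-334 + (9/2 - 200)) + 808)*642 = ((-334 - 391/2) + 808)*642 = (-1059/2 + 808)*642 = (557/2)*642 = 178797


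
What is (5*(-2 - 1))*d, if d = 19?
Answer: -285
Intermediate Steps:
(5*(-2 - 1))*d = (5*(-2 - 1))*19 = (5*(-3))*19 = -15*19 = -285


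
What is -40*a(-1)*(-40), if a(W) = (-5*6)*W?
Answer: 48000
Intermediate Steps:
a(W) = -30*W
-40*a(-1)*(-40) = -(-1200)*(-1)*(-40) = -40*30*(-40) = -1200*(-40) = 48000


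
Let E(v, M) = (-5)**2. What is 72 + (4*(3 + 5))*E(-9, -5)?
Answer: 872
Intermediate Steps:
E(v, M) = 25
72 + (4*(3 + 5))*E(-9, -5) = 72 + (4*(3 + 5))*25 = 72 + (4*8)*25 = 72 + 32*25 = 72 + 800 = 872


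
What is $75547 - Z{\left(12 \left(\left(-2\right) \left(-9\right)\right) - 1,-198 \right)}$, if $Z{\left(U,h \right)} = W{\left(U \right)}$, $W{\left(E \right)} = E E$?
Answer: $29322$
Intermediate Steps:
$W{\left(E \right)} = E^{2}$
$Z{\left(U,h \right)} = U^{2}$
$75547 - Z{\left(12 \left(\left(-2\right) \left(-9\right)\right) - 1,-198 \right)} = 75547 - \left(12 \left(\left(-2\right) \left(-9\right)\right) - 1\right)^{2} = 75547 - \left(12 \cdot 18 - 1\right)^{2} = 75547 - \left(216 - 1\right)^{2} = 75547 - 215^{2} = 75547 - 46225 = 29322$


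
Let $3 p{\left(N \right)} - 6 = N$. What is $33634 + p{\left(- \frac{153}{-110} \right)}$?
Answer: $\frac{3700011}{110} \approx 33636.0$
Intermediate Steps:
$p{\left(N \right)} = 2 + \frac{N}{3}$
$33634 + p{\left(- \frac{153}{-110} \right)} = 33634 + \left(2 + \frac{\left(-153\right) \frac{1}{-110}}{3}\right) = 33634 + \left(2 + \frac{\left(-153\right) \left(- \frac{1}{110}\right)}{3}\right) = 33634 + \left(2 + \frac{1}{3} \cdot \frac{153}{110}\right) = 33634 + \left(2 + \frac{51}{110}\right) = 33634 + \frac{271}{110} = \frac{3700011}{110}$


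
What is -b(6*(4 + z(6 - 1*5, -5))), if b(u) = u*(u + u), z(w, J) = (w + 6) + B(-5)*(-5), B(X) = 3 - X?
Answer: -60552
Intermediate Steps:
z(w, J) = -34 + w (z(w, J) = (w + 6) + (3 - 1*(-5))*(-5) = (6 + w) + (3 + 5)*(-5) = (6 + w) + 8*(-5) = (6 + w) - 40 = -34 + w)
b(u) = 2*u² (b(u) = u*(2*u) = 2*u²)
-b(6*(4 + z(6 - 1*5, -5))) = -2*(6*(4 + (-34 + (6 - 1*5))))² = -2*(6*(4 + (-34 + (6 - 5))))² = -2*(6*(4 + (-34 + 1)))² = -2*(6*(4 - 33))² = -2*(6*(-29))² = -2*(-174)² = -2*30276 = -1*60552 = -60552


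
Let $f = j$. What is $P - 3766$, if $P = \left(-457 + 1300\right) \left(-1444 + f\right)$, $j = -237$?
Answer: $-1420849$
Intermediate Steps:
$f = -237$
$P = -1417083$ ($P = \left(-457 + 1300\right) \left(-1444 - 237\right) = 843 \left(-1681\right) = -1417083$)
$P - 3766 = -1417083 - 3766 = -1420849$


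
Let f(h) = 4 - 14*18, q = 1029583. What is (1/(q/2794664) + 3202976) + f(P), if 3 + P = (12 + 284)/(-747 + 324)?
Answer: 3297477097088/1029583 ≈ 3.2027e+6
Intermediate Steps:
P = -1565/423 (P = -3 + (12 + 284)/(-747 + 324) = -3 + 296/(-423) = -3 + 296*(-1/423) = -3 - 296/423 = -1565/423 ≈ -3.6998)
f(h) = -248 (f(h) = 4 - 252 = -248)
(1/(q/2794664) + 3202976) + f(P) = (1/(1029583/2794664) + 3202976) - 248 = (2794664/1029583 + 3202976) - 248 = 3297732433672/1029583 - 248 = 3297477097088/1029583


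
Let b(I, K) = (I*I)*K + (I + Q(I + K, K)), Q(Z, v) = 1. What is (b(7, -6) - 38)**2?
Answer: 104976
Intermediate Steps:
b(I, K) = 1 + I + K*I**2 (b(I, K) = (I*I)*K + (I + 1) = I**2*K + (1 + I) = K*I**2 + (1 + I) = 1 + I + K*I**2)
(b(7, -6) - 38)**2 = ((1 + 7 - 6*7**2) - 38)**2 = ((1 + 7 - 6*49) - 38)**2 = ((1 + 7 - 294) - 38)**2 = (-286 - 38)**2 = (-324)**2 = 104976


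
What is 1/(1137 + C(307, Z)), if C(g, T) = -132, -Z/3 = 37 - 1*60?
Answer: 1/1005 ≈ 0.00099503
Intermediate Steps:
Z = 69 (Z = -3*(37 - 1*60) = -3*(37 - 60) = -3*(-23) = 69)
1/(1137 + C(307, Z)) = 1/(1137 - 132) = 1/1005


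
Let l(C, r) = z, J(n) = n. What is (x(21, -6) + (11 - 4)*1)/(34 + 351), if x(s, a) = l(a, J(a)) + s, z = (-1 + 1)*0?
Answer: 4/55 ≈ 0.072727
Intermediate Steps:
z = 0 (z = 0*0 = 0)
l(C, r) = 0
x(s, a) = s (x(s, a) = 0 + s = s)
(x(21, -6) + (11 - 4)*1)/(34 + 351) = (21 + (11 - 4)*1)/(34 + 351) = (21 + 7*1)/385 = (21 + 7)*(1/385) = 28*(1/385) = 4/55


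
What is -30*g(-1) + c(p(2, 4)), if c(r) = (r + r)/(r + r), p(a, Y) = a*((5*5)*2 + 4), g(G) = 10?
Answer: -299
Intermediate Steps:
p(a, Y) = 54*a (p(a, Y) = a*(25*2 + 4) = a*(50 + 4) = a*54 = 54*a)
c(r) = 1 (c(r) = (2*r)/((2*r)) = (2*r)*(1/(2*r)) = 1)
-30*g(-1) + c(p(2, 4)) = -30*10 + 1 = -300 + 1 = -299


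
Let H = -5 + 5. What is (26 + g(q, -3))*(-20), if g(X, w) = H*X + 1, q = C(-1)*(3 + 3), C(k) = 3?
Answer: -540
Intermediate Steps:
H = 0
q = 18 (q = 3*(3 + 3) = 3*6 = 18)
g(X, w) = 1 (g(X, w) = 0*X + 1 = 0 + 1 = 1)
(26 + g(q, -3))*(-20) = (26 + 1)*(-20) = 27*(-20) = -540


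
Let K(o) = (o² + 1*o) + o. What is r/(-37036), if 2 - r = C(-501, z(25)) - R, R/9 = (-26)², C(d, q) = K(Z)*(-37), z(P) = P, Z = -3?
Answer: -6197/37036 ≈ -0.16732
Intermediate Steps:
K(o) = o² + 2*o (K(o) = (o² + o) + o = (o + o²) + o = o² + 2*o)
C(d, q) = -111 (C(d, q) = -3*(2 - 3)*(-37) = -3*(-1)*(-37) = 3*(-37) = -111)
R = 6084 (R = 9*(-26)² = 9*676 = 6084)
r = 6197 (r = 2 - (-111 - 1*6084) = 2 - (-111 - 6084) = 2 - 1*(-6195) = 2 + 6195 = 6197)
r/(-37036) = 6197/(-37036) = 6197*(-1/37036) = -6197/37036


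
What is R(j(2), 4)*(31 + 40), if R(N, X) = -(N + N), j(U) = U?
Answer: -284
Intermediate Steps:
R(N, X) = -2*N
R(j(2), 4)*(31 + 40) = (-2*2)*(31 + 40) = -4*71 = -284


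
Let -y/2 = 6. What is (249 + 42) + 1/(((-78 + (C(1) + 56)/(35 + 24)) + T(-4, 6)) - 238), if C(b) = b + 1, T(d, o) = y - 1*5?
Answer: 5700340/19589 ≈ 291.00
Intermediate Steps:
y = -12 (y = -2*6 = -12)
T(d, o) = -17 (T(d, o) = -12 - 1*5 = -12 - 5 = -17)
C(b) = 1 + b
(249 + 42) + 1/(((-78 + (C(1) + 56)/(35 + 24)) + T(-4, 6)) - 238) = (249 + 42) + 1/(((-78 + ((1 + 1) + 56)/(35 + 24)) - 17) - 238) = 291 + 1/(((-78 + (2 + 56)/59) - 17) - 238) = 291 + 1/(((-78 + 58*(1/59)) - 17) - 238) = 291 + 1/(((-78 + 58/59) - 17) - 238) = 291 + 1/((-4544/59 - 17) - 238) = 291 + 1/(-5547/59 - 238) = 291 + 1/(-19589/59) = 291 - 59/19589 = 5700340/19589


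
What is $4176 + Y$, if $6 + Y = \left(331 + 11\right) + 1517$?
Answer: $6029$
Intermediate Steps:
$Y = 1853$ ($Y = -6 + \left(\left(331 + 11\right) + 1517\right) = -6 + \left(342 + 1517\right) = -6 + 1859 = 1853$)
$4176 + Y = 4176 + 1853 = 6029$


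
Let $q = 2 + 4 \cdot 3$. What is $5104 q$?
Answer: $71456$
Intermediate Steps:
$q = 14$ ($q = 2 + 12 = 14$)
$5104 q = 5104 \cdot 14 = 71456$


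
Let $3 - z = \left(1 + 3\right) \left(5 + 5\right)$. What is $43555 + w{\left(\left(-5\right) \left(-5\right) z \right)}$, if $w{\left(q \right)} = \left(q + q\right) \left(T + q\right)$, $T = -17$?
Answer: $1786255$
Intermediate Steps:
$z = -37$ ($z = 3 - \left(1 + 3\right) \left(5 + 5\right) = 3 - 4 \cdot 10 = 3 - 40 = -37$)
$w{\left(q \right)} = 2 q \left(-17 + q\right)$ ($w{\left(q \right)} = \left(q + q\right) \left(-17 + q\right) = 2 q \left(-17 + q\right)$)
$43555 + w{\left(\left(-5\right) \left(-5\right) z \right)} = 43555 + 2 \left(-5\right) \left(-5\right) \left(-37\right) \left(-17 + \left(-5\right) \left(-5\right) \left(-37\right)\right) = 43555 + 2 \cdot 25 \left(-37\right) \left(-17 + 25 \left(-37\right)\right) = 43555 + 2 \left(-925\right) \left(-17 - 925\right) = 43555 + 2 \left(-925\right) \left(-942\right) = 43555 + 1742700 = 1786255$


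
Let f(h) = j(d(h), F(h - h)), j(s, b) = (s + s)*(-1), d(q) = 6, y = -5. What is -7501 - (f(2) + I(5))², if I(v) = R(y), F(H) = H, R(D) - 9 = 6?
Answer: -7510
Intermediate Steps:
R(D) = 15 (R(D) = 9 + 6 = 15)
j(s, b) = -2*s (j(s, b) = (2*s)*(-1) = -2*s)
f(h) = -12 (f(h) = -2*6 = -12)
I(v) = 15
-7501 - (f(2) + I(5))² = -7501 - (-12 + 15)² = -7501 - 1*3² = -7501 - 1*9 = -7501 - 9 = -7510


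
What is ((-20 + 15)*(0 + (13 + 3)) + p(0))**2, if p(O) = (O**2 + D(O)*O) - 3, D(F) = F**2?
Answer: 6889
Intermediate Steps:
p(O) = -3 + O**2 + O**3 (p(O) = (O**2 + O**2*O) - 3 = (O**2 + O**3) - 3 = -3 + O**2 + O**3)
((-20 + 15)*(0 + (13 + 3)) + p(0))**2 = ((-20 + 15)*(0 + (13 + 3)) + (-3 + 0**2 + 0**3))**2 = (-5*(0 + 16) + (-3 + 0 + 0))**2 = (-5*16 - 3)**2 = (-80 - 3)**2 = (-83)**2 = 6889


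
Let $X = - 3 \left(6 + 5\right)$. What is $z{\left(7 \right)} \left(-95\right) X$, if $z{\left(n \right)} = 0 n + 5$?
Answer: $15675$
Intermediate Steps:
$z{\left(n \right)} = 5$ ($z{\left(n \right)} = 0 + 5 = 5$)
$X = -33$ ($X = \left(-3\right) 11 = -33$)
$z{\left(7 \right)} \left(-95\right) X = 5 \left(-95\right) \left(-33\right) = \left(-475\right) \left(-33\right) = 15675$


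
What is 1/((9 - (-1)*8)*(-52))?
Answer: -1/884 ≈ -0.0011312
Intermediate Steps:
1/((9 - (-1)*8)*(-52)) = 1/((9 - 1*(-8))*(-52)) = 1/((9 + 8)*(-52)) = 1/(17*(-52)) = 1/(-884) = -1/884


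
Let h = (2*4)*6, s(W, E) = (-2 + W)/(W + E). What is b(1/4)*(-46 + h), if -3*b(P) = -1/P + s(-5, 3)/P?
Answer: -20/3 ≈ -6.6667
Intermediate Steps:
s(W, E) = (-2 + W)/(E + W)
h = 48 (h = 8*6 = 48)
b(P) = -5/(6*P) (b(P) = -(-1/P + ((-2 - 5)/(3 - 5))/P)/3 = -(-1/P + (-7/(-2))/P)/3 = -(-1/P + (-½*(-7))/P)/3 = -(-1/P + 7/(2*P))/3 = -5/(6*P))
b(1/4)*(-46 + h) = (-5/(6*(1/4)))*(-46 + 48) = -5/(6*¼)*2 = -⅚*4*2 = -10/3*2 = -20/3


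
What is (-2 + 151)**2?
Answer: 22201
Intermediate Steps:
(-2 + 151)**2 = 149**2 = 22201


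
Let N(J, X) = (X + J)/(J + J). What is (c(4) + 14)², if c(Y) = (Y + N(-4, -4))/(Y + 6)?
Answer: 841/4 ≈ 210.25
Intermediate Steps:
N(J, X) = (J + X)/(2*J) (N(J, X) = (J + X)/((2*J)) = (J + X)*(1/(2*J)) = (J + X)/(2*J))
c(Y) = (1 + Y)/(6 + Y) (c(Y) = (Y + (½)*(-4 - 4)/(-4))/(Y + 6) = (Y + (½)*(-¼)*(-8))/(6 + Y) = (Y + 1)/(6 + Y) = (1 + Y)/(6 + Y))
(c(4) + 14)² = ((1 + 4)/(6 + 4) + 14)² = (5/10 + 14)² = ((⅒)*5 + 14)² = (½ + 14)² = (29/2)² = 841/4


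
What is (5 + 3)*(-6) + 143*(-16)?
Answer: -2336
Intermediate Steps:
(5 + 3)*(-6) + 143*(-16) = 8*(-6) - 2288 = -48 - 2288 = -2336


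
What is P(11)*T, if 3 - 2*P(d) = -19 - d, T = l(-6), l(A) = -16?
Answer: -264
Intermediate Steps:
T = -16
P(d) = 11 + d/2 (P(d) = 3/2 - (-19 - d)/2 = 3/2 + (19/2 + d/2) = 11 + d/2)
P(11)*T = (11 + (1/2)*11)*(-16) = (11 + 11/2)*(-16) = (33/2)*(-16) = -264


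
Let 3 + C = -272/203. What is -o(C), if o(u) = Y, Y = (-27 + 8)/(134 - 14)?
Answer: 19/120 ≈ 0.15833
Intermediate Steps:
C = -881/203 (C = -3 - 272/203 = -881/203 ≈ -4.3399)
Y = -19/120 ≈ -0.15833
o(u) = -19/120
-o(C) = -1*(-19/120) = 19/120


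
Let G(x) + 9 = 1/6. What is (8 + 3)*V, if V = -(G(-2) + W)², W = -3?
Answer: -55451/36 ≈ -1540.3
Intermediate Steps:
G(x) = -53/6 (G(x) = -9 + 1/6 = -9 + ⅙ = -53/6)
V = -5041/36 (V = -(-53/6 - 3)² = -(-71/6)² = -1*5041/36 = -5041/36 ≈ -140.03)
(8 + 3)*V = (8 + 3)*(-5041/36) = 11*(-5041/36) = -55451/36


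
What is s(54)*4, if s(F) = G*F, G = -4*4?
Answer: -3456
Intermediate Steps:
G = -16
s(F) = -16*F
s(54)*4 = -16*54*4 = -864*4 = -3456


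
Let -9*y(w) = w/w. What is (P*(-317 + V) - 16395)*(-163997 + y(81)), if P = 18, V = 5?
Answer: 10829221238/3 ≈ 3.6097e+9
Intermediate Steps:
y(w) = -⅑ (y(w) = -w/(9*w) = -⅑*1 = -⅑)
(P*(-317 + V) - 16395)*(-163997 + y(81)) = (18*(-317 + 5) - 16395)*(-163997 - ⅑) = (18*(-312) - 16395)*(-1475974/9) = (-5616 - 16395)*(-1475974/9) = -22011*(-1475974/9) = 10829221238/3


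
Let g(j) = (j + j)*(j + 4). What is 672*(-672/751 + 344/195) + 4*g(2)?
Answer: 33202336/48815 ≈ 680.17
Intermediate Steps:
g(j) = 2*j*(4 + j) (g(j) = (2*j)*(4 + j) = 2*j*(4 + j))
672*(-672/751 + 344/195) + 4*g(2) = 672*(-672/751 + 344/195) + 4*(2*2*(4 + 2)) = 672*(-672*1/751 + 344*(1/195)) + 4*(2*2*6) = 672*(-672/751 + 344/195) + 4*24 = 672*(127304/146445) + 96 = 28516096/48815 + 96 = 33202336/48815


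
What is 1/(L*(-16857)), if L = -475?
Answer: 1/8007075 ≈ 1.2489e-7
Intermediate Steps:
1/(L*(-16857)) = 1/(-475*(-16857)) = 1/8007075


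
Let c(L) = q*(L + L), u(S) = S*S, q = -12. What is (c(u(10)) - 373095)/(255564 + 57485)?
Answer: -375495/313049 ≈ -1.1995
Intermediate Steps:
u(S) = S**2
c(L) = -24*L (c(L) = -12*(L + L) = -24*L)
(c(u(10)) - 373095)/(255564 + 57485) = (-24*10**2 - 373095)/(255564 + 57485) = (-24*100 - 373095)/313049 = (-2400 - 373095)*(1/313049) = -375495*1/313049 = -375495/313049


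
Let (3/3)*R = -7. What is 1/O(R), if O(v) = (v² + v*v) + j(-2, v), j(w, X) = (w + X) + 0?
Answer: 1/89 ≈ 0.011236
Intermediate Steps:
j(w, X) = X + w (j(w, X) = (X + w) + 0 = X + w)
R = -7
O(v) = -2 + v + 2*v² (O(v) = (v² + v*v) + (v - 2) = (v² + v²) + (-2 + v) = 2*v² + (-2 + v) = -2 + v + 2*v²)
1/O(R) = 1/(-2 - 7 + 2*(-7)²) = 1/(-2 - 7 + 2*49) = 1/(-2 - 7 + 98) = 1/89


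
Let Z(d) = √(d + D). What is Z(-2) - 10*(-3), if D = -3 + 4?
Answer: 30 + I ≈ 30.0 + 1.0*I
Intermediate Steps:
D = 1
Z(d) = √(1 + d) (Z(d) = √(d + 1) = √(1 + d))
Z(-2) - 10*(-3) = √(1 - 2) - 10*(-3) = √(-1) + 30 = I + 30 = 30 + I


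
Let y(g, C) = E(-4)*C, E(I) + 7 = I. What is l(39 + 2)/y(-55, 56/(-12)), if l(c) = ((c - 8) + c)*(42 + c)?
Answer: 9213/77 ≈ 119.65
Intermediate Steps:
E(I) = -7 + I
y(g, C) = -11*C (y(g, C) = (-7 - 4)*C = -11*C)
l(c) = (-8 + 2*c)*(42 + c) (l(c) = ((-8 + c) + c)*(42 + c) = (-8 + 2*c)*(42 + c))
l(39 + 2)/y(-55, 56/(-12)) = (-336 + 2*(39 + 2)**2 + 76*(39 + 2))/((-616/(-12))) = (-336 + 2*41**2 + 76*41)/((-616*(-1)/12)) = (-336 + 2*1681 + 3116)/((-11*(-14/3))) = (-336 + 3362 + 3116)/(154/3) = 6142*(3/154) = 9213/77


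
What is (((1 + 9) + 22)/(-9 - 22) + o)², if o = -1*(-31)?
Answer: 863041/961 ≈ 898.07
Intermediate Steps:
o = 31
(((1 + 9) + 22)/(-9 - 22) + o)² = (((1 + 9) + 22)/(-9 - 22) + 31)² = ((10 + 22)/(-31) + 31)² = (32*(-1/31) + 31)² = (-32/31 + 31)² = (929/31)² = 863041/961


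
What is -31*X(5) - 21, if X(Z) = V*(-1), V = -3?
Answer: -114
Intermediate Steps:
X(Z) = 3 (X(Z) = -3*(-1) = 3)
-31*X(5) - 21 = -31*3 - 21 = -93 - 21 = -114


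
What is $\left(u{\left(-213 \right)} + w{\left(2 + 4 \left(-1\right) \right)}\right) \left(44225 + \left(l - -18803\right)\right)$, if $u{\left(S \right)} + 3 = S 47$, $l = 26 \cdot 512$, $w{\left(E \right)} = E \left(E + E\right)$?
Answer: $-763858040$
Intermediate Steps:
$w{\left(E \right)} = 2 E^{2}$ ($w{\left(E \right)} = E 2 E = 2 E^{2}$)
$l = 13312$
$u{\left(S \right)} = -3 + 47 S$ ($u{\left(S \right)} = -3 + S 47 = -3 + 47 S$)
$\left(u{\left(-213 \right)} + w{\left(2 + 4 \left(-1\right) \right)}\right) \left(44225 + \left(l - -18803\right)\right) = \left(\left(-3 + 47 \left(-213\right)\right) + 2 \left(2 + 4 \left(-1\right)\right)^{2}\right) \left(44225 + \left(13312 - -18803\right)\right) = \left(\left(-3 - 10011\right) + 2 \left(2 - 4\right)^{2}\right) \left(44225 + \left(13312 + 18803\right)\right) = \left(-10014 + 2 \left(-2\right)^{2}\right) \left(44225 + 32115\right) = \left(-10014 + 2 \cdot 4\right) 76340 = \left(-10014 + 8\right) 76340 = \left(-10006\right) 76340 = -763858040$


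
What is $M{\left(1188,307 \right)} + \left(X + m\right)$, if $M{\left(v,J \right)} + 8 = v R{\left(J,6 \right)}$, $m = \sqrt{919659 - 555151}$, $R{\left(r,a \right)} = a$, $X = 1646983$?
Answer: $1654103 + 2 \sqrt{91127} \approx 1.6547 \cdot 10^{6}$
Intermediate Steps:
$m = 2 \sqrt{91127}$ ($m = \sqrt{364508} = 2 \sqrt{91127} \approx 603.75$)
$M{\left(v,J \right)} = -8 + 6 v$ ($M{\left(v,J \right)} = -8 + v 6 = -8 + 6 v$)
$M{\left(1188,307 \right)} + \left(X + m\right) = \left(-8 + 6 \cdot 1188\right) + \left(1646983 + 2 \sqrt{91127}\right) = \left(-8 + 7128\right) + \left(1646983 + 2 \sqrt{91127}\right) = 7120 + \left(1646983 + 2 \sqrt{91127}\right) = 1654103 + 2 \sqrt{91127}$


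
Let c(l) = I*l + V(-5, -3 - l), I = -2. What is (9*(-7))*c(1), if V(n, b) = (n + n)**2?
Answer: -6174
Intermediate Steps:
V(n, b) = 4*n**2 (V(n, b) = (2*n)**2 = 4*n**2)
c(l) = 100 - 2*l (c(l) = -2*l + 4*(-5)**2 = -2*l + 4*25 = -2*l + 100 = 100 - 2*l)
(9*(-7))*c(1) = (9*(-7))*(100 - 2*1) = -63*(100 - 2) = -63*98 = -6174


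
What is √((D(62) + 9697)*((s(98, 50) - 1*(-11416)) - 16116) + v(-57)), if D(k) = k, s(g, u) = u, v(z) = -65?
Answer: I*√45379415 ≈ 6736.4*I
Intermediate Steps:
√((D(62) + 9697)*((s(98, 50) - 1*(-11416)) - 16116) + v(-57)) = √((62 + 9697)*((50 - 1*(-11416)) - 16116) - 65) = √(9759*((50 + 11416) - 16116) - 65) = √(9759*(11466 - 16116) - 65) = √(9759*(-4650) - 65) = √(-45379350 - 65) = √(-45379415) = I*√45379415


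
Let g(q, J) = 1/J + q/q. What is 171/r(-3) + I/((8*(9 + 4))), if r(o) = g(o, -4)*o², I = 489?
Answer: 9371/312 ≈ 30.035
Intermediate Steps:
g(q, J) = 1 + 1/J (g(q, J) = 1/J + 1 = 1 + 1/J)
r(o) = 3*o²/4 (r(o) = ((1 - 4)/(-4))*o² = (-¼*(-3))*o² = 3*o²/4)
171/r(-3) + I/((8*(9 + 4))) = 171/(((¾)*(-3)²)) + 489/((8*(9 + 4))) = 171/(((¾)*9)) + 489/((8*13)) = 171/(27/4) + 489/104 = 171*(4/27) + 489*(1/104) = 76/3 + 489/104 = 9371/312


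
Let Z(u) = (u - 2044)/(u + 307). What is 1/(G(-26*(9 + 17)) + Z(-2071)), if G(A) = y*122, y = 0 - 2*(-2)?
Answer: 1764/864947 ≈ 0.0020394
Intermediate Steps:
y = 4 (y = 0 + 4 = 4)
Z(u) = (-2044 + u)/(307 + u)
G(A) = 488 (G(A) = 4*122 = 488)
1/(G(-26*(9 + 17)) + Z(-2071)) = 1/(488 + (-2044 - 2071)/(307 - 2071)) = 1/(488 - 4115/(-1764)) = 1/(488 - 1/1764*(-4115)) = 1/(488 + 4115/1764) = 1/(864947/1764) = 1764/864947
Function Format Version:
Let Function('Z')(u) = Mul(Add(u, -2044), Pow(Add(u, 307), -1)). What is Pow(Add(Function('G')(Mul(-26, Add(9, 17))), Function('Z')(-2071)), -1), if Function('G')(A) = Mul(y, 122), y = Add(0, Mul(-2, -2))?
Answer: Rational(1764, 864947) ≈ 0.0020394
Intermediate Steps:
y = 4 (y = Add(0, 4) = 4)
Function('Z')(u) = Mul(Pow(Add(307, u), -1), Add(-2044, u)) (Function('Z')(u) = Mul(Add(-2044, u), Pow(Add(307, u), -1)) = Mul(Pow(Add(307, u), -1), Add(-2044, u)))
Function('G')(A) = 488 (Function('G')(A) = Mul(4, 122) = 488)
Pow(Add(Function('G')(Mul(-26, Add(9, 17))), Function('Z')(-2071)), -1) = Pow(Add(488, Mul(Pow(Add(307, -2071), -1), Add(-2044, -2071))), -1) = Pow(Add(488, Mul(Pow(-1764, -1), -4115)), -1) = Pow(Add(488, Mul(Rational(-1, 1764), -4115)), -1) = Pow(Add(488, Rational(4115, 1764)), -1) = Pow(Rational(864947, 1764), -1) = Rational(1764, 864947)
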